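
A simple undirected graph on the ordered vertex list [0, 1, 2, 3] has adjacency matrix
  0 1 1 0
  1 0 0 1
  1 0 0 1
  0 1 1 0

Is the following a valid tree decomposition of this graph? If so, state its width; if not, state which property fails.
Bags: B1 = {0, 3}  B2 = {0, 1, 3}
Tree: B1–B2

A tree decomposition must satisfy three properties: every vertex lies in some bag; for every edge, both endpoints lie together in some bag; and for every vertex, the bags containing it form a connected subtree. Here vertex 2 appears in no bag, so the decomposition is invalid.

No — vertex 2 appears in no bag.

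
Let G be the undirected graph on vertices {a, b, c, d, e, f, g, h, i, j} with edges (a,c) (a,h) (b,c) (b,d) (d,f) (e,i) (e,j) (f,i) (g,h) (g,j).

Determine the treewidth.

A width-2 tree decomposition is:
Bags: B1 = {a, g, h}  B2 = {a, g, j}  B3 = {a, e, j}  B4 = {a, e, i}  B5 = {a, f, i}  B6 = {a, d, f}  B7 = {a, b, d}  B8 = {a, b, c}
Tree: B1–B2, B2–B3, B3–B4, B4–B5, B5–B6, B6–B7, B7–B8
Every bag has size at most 3, so the width is 3 − 1 = 2 and tw(G) ≤ 2. The edges a–h–g–j–e–i–f–d–b–c–a form a cycle, so G is not a tree and its treewidth is at least 2. Therefore the treewidth is 2.

2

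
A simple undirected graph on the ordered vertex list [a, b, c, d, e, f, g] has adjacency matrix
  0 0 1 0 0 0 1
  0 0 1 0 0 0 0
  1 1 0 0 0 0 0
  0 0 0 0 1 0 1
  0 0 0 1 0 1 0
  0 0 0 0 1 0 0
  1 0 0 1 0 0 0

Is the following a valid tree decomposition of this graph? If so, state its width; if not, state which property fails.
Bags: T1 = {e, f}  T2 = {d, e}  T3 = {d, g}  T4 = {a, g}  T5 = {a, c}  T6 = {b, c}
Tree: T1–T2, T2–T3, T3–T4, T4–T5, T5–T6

Vertex coverage: the bags together contain {a, b, c, d, e, f, g}, the full vertex set. Edge coverage: each edge of G has both endpoints in at least one bag. Running intersection: for every vertex, the bags containing it form a connected subtree. All three properties hold, so this is a valid tree decomposition of width max|bag| − 1 = 1, and hence tw(G) ≤ 1.

Yes; width 1.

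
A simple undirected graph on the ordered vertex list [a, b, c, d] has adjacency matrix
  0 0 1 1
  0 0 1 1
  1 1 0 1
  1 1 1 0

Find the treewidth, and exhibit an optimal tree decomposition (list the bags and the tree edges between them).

Every bag has size at most 3, so the width is 3 − 1 = 2 and tw(G) ≤ 2. Conversely, {a, c, d} is a clique of size 3, and the vertices of any clique must share a bag in every tree decomposition; so some bag has ≥ 3 vertices and tw(G) ≥ 2. Hence tw(G) = 2 exactly.

Treewidth 2.
One optimal decomposition is:
Bags: B1 = {b, c, d}  B2 = {a, c, d}
Tree: B1–B2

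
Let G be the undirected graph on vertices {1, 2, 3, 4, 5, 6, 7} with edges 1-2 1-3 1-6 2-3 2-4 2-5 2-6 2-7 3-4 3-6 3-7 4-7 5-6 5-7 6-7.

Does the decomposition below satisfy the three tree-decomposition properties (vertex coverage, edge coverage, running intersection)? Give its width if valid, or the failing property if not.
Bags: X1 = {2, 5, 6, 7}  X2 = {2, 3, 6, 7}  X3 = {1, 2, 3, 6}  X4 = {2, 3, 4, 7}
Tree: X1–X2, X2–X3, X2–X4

Every vertex of G appears in some bag (union = {1, 2, 3, 4, 5, 6, 7}); every edge is covered by a bag; and for each vertex v the set of bags containing v is connected in the bag tree. The decomposition is therefore valid. The largest bag has 4 vertices, so the width is 3.

Yes; width 3.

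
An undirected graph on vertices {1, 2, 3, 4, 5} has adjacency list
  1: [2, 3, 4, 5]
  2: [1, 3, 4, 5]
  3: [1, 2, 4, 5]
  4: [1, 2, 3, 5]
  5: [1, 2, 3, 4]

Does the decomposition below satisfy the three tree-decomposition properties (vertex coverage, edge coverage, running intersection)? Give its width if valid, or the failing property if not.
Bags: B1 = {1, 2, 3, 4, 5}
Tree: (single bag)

Vertex coverage: the bags together contain {1, 2, 3, 4, 5}, the full vertex set. Edge coverage: each edge of G has both endpoints in at least one bag. Running intersection: for every vertex, the bags containing it form a connected subtree. All three properties hold, so this is a valid tree decomposition of width max|bag| − 1 = 4, and hence tw(G) ≤ 4.

Yes; width 4.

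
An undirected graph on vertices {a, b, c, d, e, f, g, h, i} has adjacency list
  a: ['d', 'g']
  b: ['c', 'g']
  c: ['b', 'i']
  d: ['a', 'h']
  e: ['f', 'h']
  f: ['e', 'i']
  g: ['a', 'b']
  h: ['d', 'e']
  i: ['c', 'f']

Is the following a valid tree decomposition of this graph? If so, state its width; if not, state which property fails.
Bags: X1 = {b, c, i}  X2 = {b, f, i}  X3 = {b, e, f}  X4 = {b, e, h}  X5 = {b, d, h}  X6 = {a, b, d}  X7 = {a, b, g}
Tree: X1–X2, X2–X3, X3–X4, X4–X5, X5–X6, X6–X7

Yes; width 2.

Every vertex of G appears in some bag (union = {a, b, c, d, e, f, g, h, i}); every edge is covered by a bag; and for each vertex v the set of bags containing v is connected in the bag tree. The decomposition is therefore valid. The largest bag has 3 vertices, so the width is 2.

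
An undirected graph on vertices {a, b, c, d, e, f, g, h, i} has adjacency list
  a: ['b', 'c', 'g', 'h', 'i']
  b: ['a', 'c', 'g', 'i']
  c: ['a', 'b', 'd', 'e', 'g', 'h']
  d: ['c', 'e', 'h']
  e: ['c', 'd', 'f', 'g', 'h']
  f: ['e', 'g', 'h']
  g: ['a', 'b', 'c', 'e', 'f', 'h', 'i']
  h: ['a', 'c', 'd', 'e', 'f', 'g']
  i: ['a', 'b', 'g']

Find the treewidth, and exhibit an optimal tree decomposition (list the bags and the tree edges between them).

Treewidth 3.
One optimal decomposition is:
Bags: B1 = {a, c, g, h}  B2 = {a, b, c, g}  B3 = {c, e, g, h}  B4 = {e, f, g, h}  B5 = {c, d, e, h}  B6 = {a, b, g, i}
Tree: B1–B2, B1–B3, B3–B4, B3–B5, B2–B6

Each bag holds 4 vertices, so the decomposition has width 3, which upper-bounds the treewidth. For the lower bound, the 4 vertices {c, d, e, h} are pairwise adjacent, and any tree decomposition puts a clique entirely inside one bag — forcing width ≥ 3. Therefore the treewidth is 3.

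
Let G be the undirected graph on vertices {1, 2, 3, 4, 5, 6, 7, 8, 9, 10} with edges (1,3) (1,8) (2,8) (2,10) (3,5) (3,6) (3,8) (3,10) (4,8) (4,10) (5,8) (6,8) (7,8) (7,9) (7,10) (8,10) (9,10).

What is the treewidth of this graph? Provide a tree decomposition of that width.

Treewidth 2.
One optimal decomposition is:
Bags: B1 = {3, 8, 10}  B2 = {3, 5, 8}  B3 = {2, 8, 10}  B4 = {7, 8, 10}  B5 = {1, 3, 8}  B6 = {3, 6, 8}  B7 = {4, 8, 10}  B8 = {7, 9, 10}
Tree: B1–B2, B1–B3, B1–B4, B2–B5, B5–B6, B4–B7, B4–B8

Every bag has size at most 3, so the width is 3 − 1 = 2 and tw(G) ≤ 2. For the lower bound, the 3 vertices {2, 8, 10} are pairwise adjacent, and any tree decomposition puts a clique entirely inside one bag — forcing width ≥ 2. Combining the bounds, tw(G) = 2.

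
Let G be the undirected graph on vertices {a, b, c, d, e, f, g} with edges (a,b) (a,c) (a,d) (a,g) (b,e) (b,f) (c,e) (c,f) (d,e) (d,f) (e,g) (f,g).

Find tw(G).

3

A width-3 tree decomposition is:
Bags: B1 = {a, c, e, f}  B2 = {a, d, e, f}  B3 = {a, e, f, g}  B4 = {a, b, e, f}
Tree: B1–B2, B2–B3, B3–B4
The largest bag has 4 vertices, giving width 3; this decomposition certifies tw(G) ≤ 3. For the lower bound: the 4 vertex sets {a,c}, {d,e}, {f}, {g} are disjoint, each induces a connected subgraph, and every pair is joined by at least one edge of G. Contracting each set to a single vertex therefore yields K_{4} as a minor, and since treewidth is minor-monotone, tw(G) ≥ tw(K_{4}) = 3. The upper and lower bounds meet at 3, so that is the treewidth.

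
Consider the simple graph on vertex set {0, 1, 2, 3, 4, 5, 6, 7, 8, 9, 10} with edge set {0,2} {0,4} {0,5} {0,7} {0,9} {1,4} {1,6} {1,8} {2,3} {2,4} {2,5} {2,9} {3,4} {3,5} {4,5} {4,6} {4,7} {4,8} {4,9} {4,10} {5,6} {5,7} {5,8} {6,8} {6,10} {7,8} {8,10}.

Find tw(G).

3

A width-3 tree decomposition is:
Bags: B1 = {4, 5, 7, 8}  B2 = {0, 4, 5, 7}  B3 = {0, 2, 4, 5}  B4 = {4, 5, 6, 8}  B5 = {0, 2, 4, 9}  B6 = {2, 3, 4, 5}  B7 = {1, 4, 6, 8}  B8 = {4, 6, 8, 10}
Tree: B1–B2, B2–B3, B1–B4, B3–B5, B3–B6, B4–B7, B4–B8
Each bag holds 4 vertices, so the decomposition has width 3, which upper-bounds the treewidth. For the lower bound, the 4 vertices {1, 4, 6, 8} are pairwise adjacent, and any tree decomposition puts a clique entirely inside one bag — forcing width ≥ 3. Hence tw(G) = 3 exactly.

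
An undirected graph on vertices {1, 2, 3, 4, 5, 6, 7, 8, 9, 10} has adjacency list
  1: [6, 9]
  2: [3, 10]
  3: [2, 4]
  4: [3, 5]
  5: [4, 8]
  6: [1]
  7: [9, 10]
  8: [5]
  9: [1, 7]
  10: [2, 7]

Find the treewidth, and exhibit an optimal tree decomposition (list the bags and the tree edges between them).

Every bag has size at most 2, so the width is 2 − 1 = 1 and tw(G) ≤ 1. Any graph with an edge has treewidth ≥ 1, and G has the edge 8–5. Therefore the treewidth is 1.

Treewidth 1.
One optimal decomposition is:
Bags: B1 = {5, 8}  B2 = {4, 5}  B3 = {3, 4}  B4 = {2, 3}  B5 = {2, 10}  B6 = {7, 10}  B7 = {7, 9}  B8 = {1, 9}  B9 = {1, 6}
Tree: B1–B2, B2–B3, B3–B4, B4–B5, B5–B6, B6–B7, B7–B8, B8–B9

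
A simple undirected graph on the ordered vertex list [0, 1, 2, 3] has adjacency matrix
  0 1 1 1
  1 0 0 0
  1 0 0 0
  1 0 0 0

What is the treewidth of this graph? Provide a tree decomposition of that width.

Treewidth 1.
One optimal decomposition is:
Bags: B1 = {0, 2}  B2 = {0, 1}  B3 = {0, 3}
Tree: B1–B2, B2–B3

Each bag holds 2 vertices, so the decomposition has width 1, which upper-bounds the treewidth. Any graph with an edge has treewidth ≥ 1, and G has the edge 2–0. Hence tw(G) = 1 exactly.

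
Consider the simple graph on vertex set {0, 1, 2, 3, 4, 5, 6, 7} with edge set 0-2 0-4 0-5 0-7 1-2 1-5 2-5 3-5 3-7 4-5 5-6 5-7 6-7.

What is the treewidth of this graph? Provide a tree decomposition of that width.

Treewidth 2.
One optimal decomposition is:
Bags: B1 = {0, 5, 7}  B2 = {3, 5, 7}  B3 = {0, 2, 5}  B4 = {1, 2, 5}  B5 = {5, 6, 7}  B6 = {0, 4, 5}
Tree: B1–B2, B1–B3, B3–B4, B1–B5, B3–B6

Every bag has size at most 3, so the width is 3 − 1 = 2 and tw(G) ≤ 2. Conversely, {0, 2, 5} is a clique of size 3, and the vertices of any clique must share a bag in every tree decomposition; so some bag has ≥ 3 vertices and tw(G) ≥ 2. Therefore the treewidth is 2.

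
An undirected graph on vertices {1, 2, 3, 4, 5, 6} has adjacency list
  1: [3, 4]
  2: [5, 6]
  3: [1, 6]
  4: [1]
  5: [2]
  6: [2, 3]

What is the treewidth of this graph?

A width-1 tree decomposition is:
Bags: B1 = {1, 4}  B2 = {1, 3}  B3 = {3, 6}  B4 = {2, 6}  B5 = {2, 5}
Tree: B1–B2, B2–B3, B3–B4, B4–B5
Every bag has size at most 2, so the width is 2 − 1 = 1 and tw(G) ≤ 1. G has an edge, so its treewidth is at least 1. The upper and lower bounds meet at 1, so that is the treewidth.

1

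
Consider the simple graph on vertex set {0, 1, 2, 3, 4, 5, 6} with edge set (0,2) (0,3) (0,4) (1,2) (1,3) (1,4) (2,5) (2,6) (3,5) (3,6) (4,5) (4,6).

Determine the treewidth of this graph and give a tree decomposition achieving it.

Every bag has size at most 4, so the width is 4 − 1 = 3 and tw(G) ≤ 3. For the lower bound: the 4 vertex sets {3,6}, {0,2}, {4}, {1} are disjoint, each induces a connected subgraph, and every pair is joined by at least one edge of G. Contracting each set to a single vertex therefore yields K_{4} as a minor, and since treewidth is minor-monotone, tw(G) ≥ tw(K_{4}) = 3. Therefore the treewidth is 3.

Treewidth 3.
One such decomposition:
Bags: B1 = {2, 3, 4, 6}  B2 = {0, 2, 3, 4}  B3 = {1, 2, 3, 4}  B4 = {2, 3, 4, 5}
Tree: B1–B2, B2–B3, B3–B4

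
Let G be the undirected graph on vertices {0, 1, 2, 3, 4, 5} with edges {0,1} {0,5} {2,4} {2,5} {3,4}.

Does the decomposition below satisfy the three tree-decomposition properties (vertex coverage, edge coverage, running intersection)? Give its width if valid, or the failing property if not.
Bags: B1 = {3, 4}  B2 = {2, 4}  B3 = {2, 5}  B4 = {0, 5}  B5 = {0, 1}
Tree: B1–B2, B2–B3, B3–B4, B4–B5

Vertex coverage: the bags together contain {0, 1, 2, 3, 4, 5}, the full vertex set. Edge coverage: each edge of G has both endpoints in at least one bag. Running intersection: for every vertex, the bags containing it form a connected subtree. All three properties hold, so this is a valid tree decomposition of width max|bag| − 1 = 1, and hence tw(G) ≤ 1.

Yes; width 1.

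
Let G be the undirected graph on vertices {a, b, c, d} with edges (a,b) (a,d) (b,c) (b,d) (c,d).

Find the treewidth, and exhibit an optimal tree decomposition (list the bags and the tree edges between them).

The largest bag has 3 vertices, giving width 2; this decomposition certifies tw(G) ≤ 2. On the other hand G contains the 3-clique {b, c, d}. A clique must lie in a single bag of any decomposition, so no decomposition can have width below 2. Therefore the treewidth is 2.

Treewidth 2.
One optimal decomposition is:
Bags: B1 = {a, b, d}  B2 = {b, c, d}
Tree: B1–B2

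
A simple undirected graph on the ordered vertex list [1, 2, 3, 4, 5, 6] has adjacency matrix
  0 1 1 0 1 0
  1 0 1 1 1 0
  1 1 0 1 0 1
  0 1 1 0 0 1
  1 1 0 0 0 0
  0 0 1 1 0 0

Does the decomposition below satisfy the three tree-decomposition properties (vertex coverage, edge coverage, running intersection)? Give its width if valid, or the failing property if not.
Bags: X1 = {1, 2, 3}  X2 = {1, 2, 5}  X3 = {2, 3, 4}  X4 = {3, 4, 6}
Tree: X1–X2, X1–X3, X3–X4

Yes; width 2.

Every vertex of G appears in some bag (union = {1, 2, 3, 4, 5, 6}); every edge is covered by a bag; and for each vertex v the set of bags containing v is connected in the bag tree. The decomposition is therefore valid. The largest bag has 3 vertices, so the width is 2.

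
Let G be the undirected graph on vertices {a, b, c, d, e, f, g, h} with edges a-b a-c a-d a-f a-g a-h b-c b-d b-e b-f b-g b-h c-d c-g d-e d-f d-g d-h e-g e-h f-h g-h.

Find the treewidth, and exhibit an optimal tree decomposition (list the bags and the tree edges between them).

The largest bag has 5 vertices, giving width 4; this decomposition certifies tw(G) ≤ 4. For the lower bound, the 5 vertices {b, d, e, g, h} are pairwise adjacent, and any tree decomposition puts a clique entirely inside one bag — forcing width ≥ 4. Therefore the treewidth is 4.

Treewidth 4.
One optimal decomposition is:
Bags: B1 = {a, b, d, g, h}  B2 = {a, b, c, d, g}  B3 = {a, b, d, f, h}  B4 = {b, d, e, g, h}
Tree: B1–B2, B1–B3, B1–B4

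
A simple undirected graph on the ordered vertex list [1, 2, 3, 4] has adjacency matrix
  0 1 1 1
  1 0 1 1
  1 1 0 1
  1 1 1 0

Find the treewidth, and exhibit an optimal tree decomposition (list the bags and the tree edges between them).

Treewidth 3.
One optimal decomposition is:
Bags: B1 = {1, 2, 3, 4}
Tree: (single bag)

With just one bag of size 4, the width is 4 − 1 = 3, so tw(G) ≤ 3. For the lower bound, the 4 vertices {1, 2, 3, 4} are pairwise adjacent, and any tree decomposition puts a clique entirely inside one bag — forcing width ≥ 3. Combining the bounds, tw(G) = 3.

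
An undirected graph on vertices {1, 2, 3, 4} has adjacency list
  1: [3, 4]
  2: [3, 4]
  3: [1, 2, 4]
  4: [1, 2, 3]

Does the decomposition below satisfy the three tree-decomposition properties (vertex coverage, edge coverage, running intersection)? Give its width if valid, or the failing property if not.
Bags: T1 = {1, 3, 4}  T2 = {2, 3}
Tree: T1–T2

A tree decomposition must satisfy three properties: every vertex lies in some bag; for every edge, both endpoints lie together in some bag; and for every vertex, the bags containing it form a connected subtree. Here edge (4,2) lies in no bag, so the decomposition is invalid.

No — edge (4,2) lies in no bag.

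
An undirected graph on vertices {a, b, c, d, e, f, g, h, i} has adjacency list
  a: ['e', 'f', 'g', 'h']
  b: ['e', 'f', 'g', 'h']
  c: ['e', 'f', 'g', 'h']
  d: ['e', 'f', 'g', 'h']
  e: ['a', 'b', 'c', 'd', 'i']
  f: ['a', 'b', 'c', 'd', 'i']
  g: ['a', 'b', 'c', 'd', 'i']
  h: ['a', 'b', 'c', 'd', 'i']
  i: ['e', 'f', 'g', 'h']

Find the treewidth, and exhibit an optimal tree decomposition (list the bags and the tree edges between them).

Treewidth 4.
One such decomposition:
Bags: B1 = {e, f, g, h, i}  B2 = {a, e, f, g, h}  B3 = {d, e, f, g, h}  B4 = {b, e, f, g, h}  B5 = {c, e, f, g, h}
Tree: B1–B2, B2–B3, B3–B4, B4–B5

The largest bag has 5 vertices, giving width 4; this decomposition certifies tw(G) ≤ 4. For the lower bound: the 5 vertex sets {g,i}, {a,e}, {d,h}, {f}, {b} are disjoint, each induces a connected subgraph, and every pair is joined by at least one edge of G. Contracting each set to a single vertex therefore yields K_{5} as a minor, and since treewidth is minor-monotone, tw(G) ≥ tw(K_{5}) = 4. Hence tw(G) = 4 exactly.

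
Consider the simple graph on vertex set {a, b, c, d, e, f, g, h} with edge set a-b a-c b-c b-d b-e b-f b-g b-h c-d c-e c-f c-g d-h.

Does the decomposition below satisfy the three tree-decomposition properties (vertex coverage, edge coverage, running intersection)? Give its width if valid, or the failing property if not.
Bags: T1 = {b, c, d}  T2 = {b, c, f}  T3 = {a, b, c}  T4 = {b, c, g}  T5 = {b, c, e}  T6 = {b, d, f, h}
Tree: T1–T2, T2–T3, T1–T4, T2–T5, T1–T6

No — bags containing vertex f are not connected in the tree.

A tree decomposition must satisfy three properties: every vertex lies in some bag; for every edge, both endpoints lie together in some bag; and for every vertex, the bags containing it form a connected subtree. Here bags containing vertex f are not connected in the tree, so the decomposition is invalid.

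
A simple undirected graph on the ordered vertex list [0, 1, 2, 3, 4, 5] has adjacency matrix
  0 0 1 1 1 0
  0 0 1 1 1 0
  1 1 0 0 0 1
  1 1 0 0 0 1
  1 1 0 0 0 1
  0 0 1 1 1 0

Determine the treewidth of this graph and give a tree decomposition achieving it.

Treewidth 3.
One such decomposition:
Bags: B1 = {2, 3, 4, 5}  B2 = {0, 2, 3, 4}  B3 = {1, 2, 3, 4}
Tree: B1–B2, B2–B3

Every bag has size at most 4, so the width is 4 − 1 = 3 and tw(G) ≤ 3. For the lower bound: the 4 vertex sets {4,5}, {0,2}, {3}, {1} are disjoint, each induces a connected subgraph, and every pair is joined by at least one edge of G. Contracting each set to a single vertex therefore yields K_{4} as a minor, and since treewidth is minor-monotone, tw(G) ≥ tw(K_{4}) = 3. The upper and lower bounds meet at 3, so that is the treewidth.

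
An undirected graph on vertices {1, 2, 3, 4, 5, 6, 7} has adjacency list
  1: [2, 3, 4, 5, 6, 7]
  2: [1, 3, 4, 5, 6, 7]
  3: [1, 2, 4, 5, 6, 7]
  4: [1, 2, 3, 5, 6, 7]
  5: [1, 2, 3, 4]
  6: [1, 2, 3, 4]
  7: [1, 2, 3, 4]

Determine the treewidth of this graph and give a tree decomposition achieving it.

The largest bag has 5 vertices, giving width 4; this decomposition certifies tw(G) ≤ 4. For the lower bound, the 5 vertices {1, 2, 3, 4, 5} are pairwise adjacent, and any tree decomposition puts a clique entirely inside one bag — forcing width ≥ 4. Therefore the treewidth is 4.

Treewidth 4.
Bags: B1 = {1, 2, 3, 4, 7}  B2 = {1, 2, 3, 4, 6}  B3 = {1, 2, 3, 4, 5}
Tree: B1–B2, B2–B3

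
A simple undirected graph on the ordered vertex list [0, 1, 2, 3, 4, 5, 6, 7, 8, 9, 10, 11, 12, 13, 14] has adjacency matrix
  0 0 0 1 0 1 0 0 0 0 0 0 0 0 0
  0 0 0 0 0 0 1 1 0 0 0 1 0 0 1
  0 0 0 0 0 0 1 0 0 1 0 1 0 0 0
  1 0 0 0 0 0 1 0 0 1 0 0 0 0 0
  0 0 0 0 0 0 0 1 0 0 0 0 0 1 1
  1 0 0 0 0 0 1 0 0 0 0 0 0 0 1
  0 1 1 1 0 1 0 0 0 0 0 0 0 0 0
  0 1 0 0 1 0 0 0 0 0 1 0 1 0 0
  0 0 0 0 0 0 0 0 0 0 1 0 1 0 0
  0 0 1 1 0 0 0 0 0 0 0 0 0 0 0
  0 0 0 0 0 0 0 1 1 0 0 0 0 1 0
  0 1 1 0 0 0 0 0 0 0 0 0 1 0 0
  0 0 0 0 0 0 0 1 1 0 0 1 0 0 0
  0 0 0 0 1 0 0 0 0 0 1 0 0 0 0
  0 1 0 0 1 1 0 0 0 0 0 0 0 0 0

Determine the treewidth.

3

A width-3 tree decomposition is:
Bags: B1 = {8, 10, 12, 13}  B2 = {7, 10, 12, 13}  B3 = {4, 7, 12, 13}  B4 = {4, 7, 11, 12}  B5 = {1, 4, 7, 11}  B6 = {1, 4, 11, 14}  B7 = {1, 2, 11, 14}  B8 = {1, 2, 6, 14}  B9 = {2, 5, 6, 14}  B10 = {2, 5, 6, 9}  B11 = {3, 5, 6, 9}  B12 = {0, 3, 5, 9}
Tree: B1–B2, B2–B3, B3–B4, B4–B5, B5–B6, B6–B7, B7–B8, B8–B9, B9–B10, B10–B11, B11–B12
Every bag has size at most 4, so the width is 4 − 1 = 3 and tw(G) ≤ 3. For the lower bound: the 4 vertex sets {8,10,13}, {12}, {7}, {1,4,11,14} are disjoint, each induces a connected subgraph, and every pair is joined by at least one edge of G. Contracting each set to a single vertex therefore yields K_{4} as a minor, and since treewidth is minor-monotone, tw(G) ≥ tw(K_{4}) = 3. Hence tw(G) = 3 exactly.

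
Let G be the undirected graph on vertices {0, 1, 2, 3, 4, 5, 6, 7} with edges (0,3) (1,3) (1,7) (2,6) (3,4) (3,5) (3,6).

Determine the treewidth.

A width-1 tree decomposition is:
Bags: B1 = {1, 7}  B2 = {1, 3}  B3 = {3, 6}  B4 = {3, 5}  B5 = {0, 3}  B6 = {3, 4}  B7 = {2, 6}
Tree: B1–B2, B2–B3, B2–B4, B4–B5, B3–B6, B3–B7
The largest bag has 2 vertices, giving width 1; this decomposition certifies tw(G) ≤ 1. Since G has at least one edge (e.g. 7–1), it is not an edgeless graph, so tw(G) ≥ 1. Combining the bounds, tw(G) = 1.

1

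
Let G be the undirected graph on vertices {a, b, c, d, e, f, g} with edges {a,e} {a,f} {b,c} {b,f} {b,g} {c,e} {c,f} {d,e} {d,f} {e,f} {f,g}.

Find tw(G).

2

A width-2 tree decomposition is:
Bags: B1 = {a, e, f}  B2 = {d, e, f}  B3 = {c, e, f}  B4 = {b, c, f}  B5 = {b, f, g}
Tree: B1–B2, B1–B3, B3–B4, B4–B5
Each bag holds 3 vertices, so the decomposition has width 2, which upper-bounds the treewidth. For the lower bound, the 3 vertices {b, f, g} are pairwise adjacent, and any tree decomposition puts a clique entirely inside one bag — forcing width ≥ 2. Therefore the treewidth is 2.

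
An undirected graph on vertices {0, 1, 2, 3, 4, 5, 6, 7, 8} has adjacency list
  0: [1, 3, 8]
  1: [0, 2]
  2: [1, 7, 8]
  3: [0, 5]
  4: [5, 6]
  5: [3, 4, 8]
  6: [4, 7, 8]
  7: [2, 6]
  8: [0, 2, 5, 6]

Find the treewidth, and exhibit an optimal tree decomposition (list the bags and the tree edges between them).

Every bag has size at most 4, so the width is 4 − 1 = 3 and tw(G) ≤ 3. For the lower bound: the 4 vertex sets {0,1,3}, {5}, {8}, {2,4,6,7} are disjoint, each induces a connected subgraph, and every pair is joined by at least one edge of G. Contracting each set to a single vertex therefore yields K_{4} as a minor, and since treewidth is minor-monotone, tw(G) ≥ tw(K_{4}) = 3. Therefore the treewidth is 3.

Treewidth 3.
Bags: B1 = {0, 1, 3, 5}  B2 = {0, 1, 5, 8}  B3 = {1, 2, 5, 8}  B4 = {2, 4, 5, 8}  B5 = {2, 4, 6, 8}  B6 = {2, 4, 6, 7}
Tree: B1–B2, B2–B3, B3–B4, B4–B5, B5–B6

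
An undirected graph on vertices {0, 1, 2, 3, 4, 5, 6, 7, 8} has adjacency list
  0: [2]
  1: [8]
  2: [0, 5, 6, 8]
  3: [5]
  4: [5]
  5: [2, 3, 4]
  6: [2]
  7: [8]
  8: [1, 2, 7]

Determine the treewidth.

A width-1 tree decomposition is:
Bags: B1 = {2, 6}  B2 = {2, 5}  B3 = {2, 8}  B4 = {3, 5}  B5 = {7, 8}  B6 = {1, 8}  B7 = {0, 2}  B8 = {4, 5}
Tree: B1–B2, B2–B3, B2–B4, B3–B5, B5–B6, B3–B7, B4–B8
Every bag has size at most 2, so the width is 2 − 1 = 1 and tw(G) ≤ 1. Any graph with an edge has treewidth ≥ 1, and G has the edge 2–6. Hence tw(G) = 1 exactly.

1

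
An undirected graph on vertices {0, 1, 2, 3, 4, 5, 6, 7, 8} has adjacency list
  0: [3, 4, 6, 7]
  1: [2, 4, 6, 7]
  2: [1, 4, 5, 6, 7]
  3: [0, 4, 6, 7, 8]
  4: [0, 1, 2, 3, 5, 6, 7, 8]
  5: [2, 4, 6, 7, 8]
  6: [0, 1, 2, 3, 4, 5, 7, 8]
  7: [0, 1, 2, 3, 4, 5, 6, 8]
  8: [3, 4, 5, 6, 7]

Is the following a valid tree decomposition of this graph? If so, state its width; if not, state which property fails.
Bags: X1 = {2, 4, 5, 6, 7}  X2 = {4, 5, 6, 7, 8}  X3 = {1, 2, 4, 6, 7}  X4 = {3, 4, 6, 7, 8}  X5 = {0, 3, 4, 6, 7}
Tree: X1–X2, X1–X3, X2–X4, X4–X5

Vertex coverage: the bags together contain {0, 1, 2, 3, 4, 5, 6, 7, 8}, the full vertex set. Edge coverage: each edge of G has both endpoints in at least one bag. Running intersection: for every vertex, the bags containing it form a connected subtree. All three properties hold, so this is a valid tree decomposition of width max|bag| − 1 = 4, and hence tw(G) ≤ 4.

Yes; width 4.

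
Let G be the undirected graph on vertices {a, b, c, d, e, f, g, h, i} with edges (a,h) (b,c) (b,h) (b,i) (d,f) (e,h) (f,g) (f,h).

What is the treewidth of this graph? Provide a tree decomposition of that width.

Treewidth 1.
Bags: B1 = {f, h}  B2 = {f, g}  B3 = {b, h}  B4 = {e, h}  B5 = {b, i}  B6 = {a, h}  B7 = {b, c}  B8 = {d, f}
Tree: B1–B2, B1–B3, B3–B4, B3–B5, B1–B6, B5–B7, B2–B8

The largest bag has 2 vertices, giving width 1; this decomposition certifies tw(G) ≤ 1. G has an edge, so its treewidth is at least 1. Combining the bounds, tw(G) = 1.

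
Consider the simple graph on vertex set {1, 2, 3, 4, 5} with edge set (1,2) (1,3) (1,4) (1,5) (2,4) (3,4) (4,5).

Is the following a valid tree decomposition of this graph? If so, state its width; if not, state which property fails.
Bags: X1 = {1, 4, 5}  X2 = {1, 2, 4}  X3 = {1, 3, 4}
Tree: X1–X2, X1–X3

Every vertex of G appears in some bag (union = {1, 2, 3, 4, 5}); every edge is covered by a bag; and for each vertex v the set of bags containing v is connected in the bag tree. The decomposition is therefore valid. The largest bag has 3 vertices, so the width is 2.

Yes; width 2.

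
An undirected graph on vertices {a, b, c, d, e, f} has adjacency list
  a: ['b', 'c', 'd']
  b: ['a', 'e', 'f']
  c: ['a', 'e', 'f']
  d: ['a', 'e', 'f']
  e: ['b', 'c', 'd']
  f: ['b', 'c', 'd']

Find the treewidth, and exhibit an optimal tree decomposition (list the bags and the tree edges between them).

Treewidth 3.
One such decomposition:
Bags: B1 = {a, d, e, f}  B2 = {a, b, e, f}  B3 = {a, c, e, f}
Tree: B1–B2, B2–B3

Every bag has size at most 4, so the width is 4 − 1 = 3 and tw(G) ≤ 3. For the lower bound: the 4 vertex sets {d,f}, {b,e}, {a}, {c} are disjoint, each induces a connected subgraph, and every pair is joined by at least one edge of G. Contracting each set to a single vertex therefore yields K_{4} as a minor, and since treewidth is minor-monotone, tw(G) ≥ tw(K_{4}) = 3. Combining the bounds, tw(G) = 3.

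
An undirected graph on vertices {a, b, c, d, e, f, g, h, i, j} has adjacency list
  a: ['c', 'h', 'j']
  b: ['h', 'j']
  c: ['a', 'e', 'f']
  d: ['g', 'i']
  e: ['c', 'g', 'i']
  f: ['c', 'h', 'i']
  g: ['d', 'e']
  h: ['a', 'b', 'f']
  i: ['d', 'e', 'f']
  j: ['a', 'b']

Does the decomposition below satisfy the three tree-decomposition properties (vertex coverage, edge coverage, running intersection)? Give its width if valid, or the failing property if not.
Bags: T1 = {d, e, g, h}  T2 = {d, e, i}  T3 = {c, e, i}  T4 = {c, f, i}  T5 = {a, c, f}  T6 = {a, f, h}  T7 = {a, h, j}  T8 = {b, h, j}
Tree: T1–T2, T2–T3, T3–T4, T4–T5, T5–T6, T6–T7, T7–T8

A tree decomposition must satisfy three properties: every vertex lies in some bag; for every edge, both endpoints lie together in some bag; and for every vertex, the bags containing it form a connected subtree. Here bags containing vertex h are not connected in the tree, so the decomposition is invalid.

No — bags containing vertex h are not connected in the tree.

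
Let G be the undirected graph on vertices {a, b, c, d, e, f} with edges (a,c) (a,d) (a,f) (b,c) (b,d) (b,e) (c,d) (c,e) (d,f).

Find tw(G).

A width-2 tree decomposition is:
Bags: B1 = {a, c, d}  B2 = {b, c, d}  B3 = {a, d, f}  B4 = {b, c, e}
Tree: B1–B2, B1–B3, B2–B4
Every bag has size at most 3, so the width is 3 − 1 = 2 and tw(G) ≤ 2. Conversely, {a, c, d} is a clique of size 3, and the vertices of any clique must share a bag in every tree decomposition; so some bag has ≥ 3 vertices and tw(G) ≥ 2. Therefore the treewidth is 2.

2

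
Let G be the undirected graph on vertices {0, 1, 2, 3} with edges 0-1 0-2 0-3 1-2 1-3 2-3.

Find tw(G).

3

A width-3 tree decomposition is:
Bags: B1 = {0, 1, 2, 3}
Tree: (single bag)
With just one bag of size 4, the width is 4 − 1 = 3, so tw(G) ≤ 3. For the lower bound, the 4 vertices {0, 1, 2, 3} are pairwise adjacent, and any tree decomposition puts a clique entirely inside one bag — forcing width ≥ 3. Hence tw(G) = 3 exactly.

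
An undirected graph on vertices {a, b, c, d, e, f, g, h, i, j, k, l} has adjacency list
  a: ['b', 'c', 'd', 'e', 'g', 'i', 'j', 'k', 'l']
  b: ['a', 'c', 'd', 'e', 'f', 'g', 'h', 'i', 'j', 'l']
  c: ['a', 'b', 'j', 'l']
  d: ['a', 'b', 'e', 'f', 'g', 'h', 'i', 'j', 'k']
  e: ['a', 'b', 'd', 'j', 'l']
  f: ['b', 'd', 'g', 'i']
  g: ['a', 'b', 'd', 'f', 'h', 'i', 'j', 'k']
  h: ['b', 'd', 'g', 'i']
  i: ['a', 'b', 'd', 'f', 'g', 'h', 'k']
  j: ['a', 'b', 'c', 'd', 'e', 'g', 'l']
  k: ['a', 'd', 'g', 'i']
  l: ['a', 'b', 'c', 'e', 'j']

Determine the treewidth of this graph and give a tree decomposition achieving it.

Each bag holds 5 vertices, so the decomposition has width 4, which upper-bounds the treewidth. On the other hand G contains the 5-clique {a, d, g, i, k}. A clique must lie in a single bag of any decomposition, so no decomposition can have width below 4. Hence tw(G) = 4 exactly.

Treewidth 4.
One optimal decomposition is:
Bags: B1 = {a, d, g, i, k}  B2 = {a, b, d, g, i}  B3 = {a, b, d, g, j}  B4 = {a, b, d, e, j}  B5 = {b, d, g, h, i}  B6 = {b, d, f, g, i}  B7 = {a, b, e, j, l}  B8 = {a, b, c, j, l}
Tree: B1–B2, B2–B3, B3–B4, B2–B5, B5–B6, B4–B7, B7–B8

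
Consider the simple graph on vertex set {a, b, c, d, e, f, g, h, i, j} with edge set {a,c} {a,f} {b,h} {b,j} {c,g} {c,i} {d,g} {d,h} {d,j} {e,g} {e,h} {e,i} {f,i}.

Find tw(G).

A width-2 tree decomposition is:
Bags: B1 = {a, f, i}  B2 = {a, c, i}  B3 = {c, e, i}  B4 = {c, e, g}  B5 = {e, g, h}  B6 = {d, g, h}  B7 = {b, d, h}  B8 = {b, d, j}
Tree: B1–B2, B2–B3, B3–B4, B4–B5, B5–B6, B6–B7, B7–B8
The largest bag has 3 vertices, giving width 2; this decomposition certifies tw(G) ≤ 2. Since f–a–c–i–f is a cycle in G, G is not acyclic. Forests are exactly the graphs of treewidth ≤ 1, so tw(G) ≥ 2. Hence tw(G) = 2 exactly.

2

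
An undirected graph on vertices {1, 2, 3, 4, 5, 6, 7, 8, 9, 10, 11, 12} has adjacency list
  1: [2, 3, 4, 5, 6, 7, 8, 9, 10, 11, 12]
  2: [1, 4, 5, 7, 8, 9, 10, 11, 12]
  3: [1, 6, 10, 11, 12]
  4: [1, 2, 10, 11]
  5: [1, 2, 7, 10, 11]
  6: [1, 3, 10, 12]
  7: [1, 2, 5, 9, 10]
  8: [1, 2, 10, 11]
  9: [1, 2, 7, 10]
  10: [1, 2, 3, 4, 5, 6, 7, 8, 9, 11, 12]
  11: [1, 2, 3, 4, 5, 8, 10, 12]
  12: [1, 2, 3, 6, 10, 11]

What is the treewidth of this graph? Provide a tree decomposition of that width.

Treewidth 4.
One such decomposition:
Bags: B1 = {1, 2, 5, 10, 11}  B2 = {1, 2, 5, 7, 10}  B3 = {1, 2, 10, 11, 12}  B4 = {1, 2, 4, 10, 11}  B5 = {1, 2, 8, 10, 11}  B6 = {1, 3, 10, 11, 12}  B7 = {1, 2, 7, 9, 10}  B8 = {1, 3, 6, 10, 12}
Tree: B1–B2, B1–B3, B3–B4, B3–B5, B3–B6, B2–B7, B6–B8

The largest bag has 5 vertices, giving width 4; this decomposition certifies tw(G) ≤ 4. For the lower bound, the 5 vertices {1, 2, 7, 9, 10} are pairwise adjacent, and any tree decomposition puts a clique entirely inside one bag — forcing width ≥ 4. Therefore the treewidth is 4.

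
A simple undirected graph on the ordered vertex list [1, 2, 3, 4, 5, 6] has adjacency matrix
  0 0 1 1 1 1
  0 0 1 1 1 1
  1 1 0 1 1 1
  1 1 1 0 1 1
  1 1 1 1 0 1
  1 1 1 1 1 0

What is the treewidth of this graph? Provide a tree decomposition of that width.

Treewidth 4.
One optimal decomposition is:
Bags: B1 = {1, 3, 4, 5, 6}  B2 = {2, 3, 4, 5, 6}
Tree: B1–B2

Each bag holds 5 vertices, so the decomposition has width 4, which upper-bounds the treewidth. Conversely, {1, 3, 4, 5, 6} is a clique of size 5, and the vertices of any clique must share a bag in every tree decomposition; so some bag has ≥ 5 vertices and tw(G) ≥ 4. Therefore the treewidth is 4.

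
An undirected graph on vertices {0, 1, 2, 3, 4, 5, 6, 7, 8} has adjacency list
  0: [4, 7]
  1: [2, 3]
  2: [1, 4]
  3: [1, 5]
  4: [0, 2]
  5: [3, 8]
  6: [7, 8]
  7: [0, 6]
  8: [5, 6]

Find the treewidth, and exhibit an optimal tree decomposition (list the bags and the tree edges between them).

Treewidth 2.
One optimal decomposition is:
Bags: B1 = {5, 6, 8}  B2 = {3, 5, 6}  B3 = {1, 3, 6}  B4 = {1, 2, 6}  B5 = {2, 4, 6}  B6 = {0, 4, 6}  B7 = {0, 6, 7}
Tree: B1–B2, B2–B3, B3–B4, B4–B5, B5–B6, B6–B7

Every bag has size at most 3, so the width is 3 − 1 = 2 and tw(G) ≤ 2. Since 6–8–5–3–1–2–4–0–7–6 is a cycle in G, G is not acyclic. Forests are exactly the graphs of treewidth ≤ 1, so tw(G) ≥ 2. Combining the bounds, tw(G) = 2.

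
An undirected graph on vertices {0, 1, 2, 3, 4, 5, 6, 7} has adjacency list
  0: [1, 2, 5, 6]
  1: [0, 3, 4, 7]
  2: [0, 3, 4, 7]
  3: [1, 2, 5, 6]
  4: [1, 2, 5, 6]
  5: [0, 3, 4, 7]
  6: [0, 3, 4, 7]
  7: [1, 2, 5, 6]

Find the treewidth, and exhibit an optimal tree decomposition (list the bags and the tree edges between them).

Treewidth 4.
One such decomposition:
Bags: B1 = {0, 1, 2, 5, 6}  B2 = {1, 2, 5, 6, 7}  B3 = {1, 2, 4, 5, 6}  B4 = {1, 2, 3, 5, 6}
Tree: B1–B2, B2–B3, B3–B4

Each bag holds 5 vertices, so the decomposition has width 4, which upper-bounds the treewidth. For the lower bound: the 5 vertex sets {0,6}, {5,7}, {1,4}, {2}, {3} are disjoint, each induces a connected subgraph, and every pair is joined by at least one edge of G. Contracting each set to a single vertex therefore yields K_{5} as a minor, and since treewidth is minor-monotone, tw(G) ≥ tw(K_{5}) = 4. The upper and lower bounds meet at 4, so that is the treewidth.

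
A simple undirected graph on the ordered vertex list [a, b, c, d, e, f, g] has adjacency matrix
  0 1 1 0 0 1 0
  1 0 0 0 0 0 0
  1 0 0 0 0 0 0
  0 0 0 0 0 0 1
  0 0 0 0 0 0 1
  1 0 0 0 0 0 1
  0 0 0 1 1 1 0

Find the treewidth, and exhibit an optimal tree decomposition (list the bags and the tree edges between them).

Every bag has size at most 2, so the width is 2 − 1 = 1 and tw(G) ≤ 1. Any graph with an edge has treewidth ≥ 1, and G has the edge a–f. Combining the bounds, tw(G) = 1.

Treewidth 1.
One such decomposition:
Bags: B1 = {a, f}  B2 = {f, g}  B3 = {a, b}  B4 = {e, g}  B5 = {a, c}  B6 = {d, g}
Tree: B1–B2, B1–B3, B2–B4, B1–B5, B4–B6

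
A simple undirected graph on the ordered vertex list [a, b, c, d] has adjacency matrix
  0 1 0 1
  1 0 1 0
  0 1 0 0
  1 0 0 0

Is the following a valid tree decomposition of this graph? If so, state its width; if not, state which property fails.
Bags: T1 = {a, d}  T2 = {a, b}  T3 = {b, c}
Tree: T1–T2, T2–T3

Yes; width 1.

Vertex coverage: the bags together contain {a, b, c, d}, the full vertex set. Edge coverage: each edge of G has both endpoints in at least one bag. Running intersection: for every vertex, the bags containing it form a connected subtree. All three properties hold, so this is a valid tree decomposition of width max|bag| − 1 = 1, and hence tw(G) ≤ 1.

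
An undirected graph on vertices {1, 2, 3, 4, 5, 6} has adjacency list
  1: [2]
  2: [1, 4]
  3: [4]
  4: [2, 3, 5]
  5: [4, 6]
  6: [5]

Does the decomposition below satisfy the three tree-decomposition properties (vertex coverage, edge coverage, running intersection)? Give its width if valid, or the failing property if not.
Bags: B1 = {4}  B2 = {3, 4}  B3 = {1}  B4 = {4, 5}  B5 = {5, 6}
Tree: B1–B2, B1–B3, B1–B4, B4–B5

A tree decomposition must satisfy three properties: every vertex lies in some bag; for every edge, both endpoints lie together in some bag; and for every vertex, the bags containing it form a connected subtree. Here vertex 2 appears in no bag, so the decomposition is invalid.

No — vertex 2 appears in no bag.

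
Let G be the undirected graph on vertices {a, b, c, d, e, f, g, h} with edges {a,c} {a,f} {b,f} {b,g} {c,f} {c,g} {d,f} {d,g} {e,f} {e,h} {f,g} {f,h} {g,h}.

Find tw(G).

A width-2 tree decomposition is:
Bags: B1 = {c, f, g}  B2 = {d, f, g}  B3 = {a, c, f}  B4 = {b, f, g}  B5 = {f, g, h}  B6 = {e, f, h}
Tree: B1–B2, B1–B3, B1–B4, B4–B5, B5–B6
Every bag has size at most 3, so the width is 3 − 1 = 2 and tw(G) ≤ 2. For the lower bound, the 3 vertices {d, f, g} are pairwise adjacent, and any tree decomposition puts a clique entirely inside one bag — forcing width ≥ 2. Therefore the treewidth is 2.

2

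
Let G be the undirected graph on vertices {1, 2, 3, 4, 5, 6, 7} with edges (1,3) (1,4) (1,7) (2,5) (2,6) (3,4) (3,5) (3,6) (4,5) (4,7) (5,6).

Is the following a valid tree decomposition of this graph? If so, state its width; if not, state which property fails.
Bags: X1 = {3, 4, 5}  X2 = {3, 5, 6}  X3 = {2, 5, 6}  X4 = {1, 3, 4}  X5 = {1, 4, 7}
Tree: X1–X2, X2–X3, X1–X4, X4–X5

Yes; width 2.

Checking the three conditions: (i) the bags cover all of {1, 2, 3, 4, 5, 6, 7}; (ii) for each edge, some bag contains both endpoints; (iii) the bags containing any fixed vertex form a subtree. All hold, so the decomposition is valid with width 3 − 1 = 2.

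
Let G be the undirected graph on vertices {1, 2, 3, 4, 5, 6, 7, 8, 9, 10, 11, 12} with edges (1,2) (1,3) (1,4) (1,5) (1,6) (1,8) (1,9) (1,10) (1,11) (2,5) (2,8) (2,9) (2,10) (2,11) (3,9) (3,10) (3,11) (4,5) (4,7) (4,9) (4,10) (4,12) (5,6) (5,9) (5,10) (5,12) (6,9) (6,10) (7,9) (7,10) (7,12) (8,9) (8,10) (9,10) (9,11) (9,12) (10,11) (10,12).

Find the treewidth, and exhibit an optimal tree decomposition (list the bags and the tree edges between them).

Treewidth 4.
One optimal decomposition is:
Bags: B1 = {1, 2, 5, 9, 10}  B2 = {1, 4, 5, 9, 10}  B3 = {1, 2, 9, 10, 11}  B4 = {1, 2, 8, 9, 10}  B5 = {1, 5, 6, 9, 10}  B6 = {4, 5, 9, 10, 12}  B7 = {1, 3, 9, 10, 11}  B8 = {4, 7, 9, 10, 12}
Tree: B1–B2, B1–B3, B3–B4, B2–B5, B2–B6, B3–B7, B6–B8

Every bag has size at most 5, so the width is 5 − 1 = 4 and tw(G) ≤ 4. Conversely, {1, 2, 8, 9, 10} is a clique of size 5, and the vertices of any clique must share a bag in every tree decomposition; so some bag has ≥ 5 vertices and tw(G) ≥ 4. Therefore the treewidth is 4.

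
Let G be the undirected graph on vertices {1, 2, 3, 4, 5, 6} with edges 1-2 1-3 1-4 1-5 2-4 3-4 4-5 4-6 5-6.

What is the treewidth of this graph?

A width-2 tree decomposition is:
Bags: B1 = {1, 4, 5}  B2 = {1, 3, 4}  B3 = {4, 5, 6}  B4 = {1, 2, 4}
Tree: B1–B2, B1–B3, B1–B4
Every bag has size at most 3, so the width is 3 − 1 = 2 and tw(G) ≤ 2. Conversely, {1, 2, 4} is a clique of size 3, and the vertices of any clique must share a bag in every tree decomposition; so some bag has ≥ 3 vertices and tw(G) ≥ 2. Therefore the treewidth is 2.

2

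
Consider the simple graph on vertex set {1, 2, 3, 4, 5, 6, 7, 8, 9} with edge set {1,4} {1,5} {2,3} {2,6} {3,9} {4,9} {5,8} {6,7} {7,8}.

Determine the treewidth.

A width-2 tree decomposition is:
Bags: B1 = {3, 4, 9}  B2 = {2, 3, 4}  B3 = {2, 4, 6}  B4 = {4, 6, 7}  B5 = {4, 7, 8}  B6 = {4, 5, 8}  B7 = {1, 4, 5}
Tree: B1–B2, B2–B3, B3–B4, B4–B5, B5–B6, B6–B7
Each bag holds 3 vertices, so the decomposition has width 2, which upper-bounds the treewidth. The edges 4–9–3–2–6–7–8–5–1–4 form a cycle, so G is not a tree and its treewidth is at least 2. Combining the bounds, tw(G) = 2.

2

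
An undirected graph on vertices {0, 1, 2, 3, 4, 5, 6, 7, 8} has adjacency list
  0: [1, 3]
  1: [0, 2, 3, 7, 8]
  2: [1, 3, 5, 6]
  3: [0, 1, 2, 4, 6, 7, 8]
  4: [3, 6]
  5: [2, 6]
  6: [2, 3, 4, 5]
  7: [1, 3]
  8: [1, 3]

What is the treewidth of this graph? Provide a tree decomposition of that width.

Treewidth 2.
Bags: B1 = {1, 3, 7}  B2 = {0, 1, 3}  B3 = {1, 2, 3}  B4 = {2, 3, 6}  B5 = {2, 5, 6}  B6 = {1, 3, 8}  B7 = {3, 4, 6}
Tree: B1–B2, B1–B3, B3–B4, B4–B5, B3–B6, B4–B7

The largest bag has 3 vertices, giving width 2; this decomposition certifies tw(G) ≤ 2. On the other hand G contains the 3-clique {0, 1, 3}. A clique must lie in a single bag of any decomposition, so no decomposition can have width below 2. Hence tw(G) = 2 exactly.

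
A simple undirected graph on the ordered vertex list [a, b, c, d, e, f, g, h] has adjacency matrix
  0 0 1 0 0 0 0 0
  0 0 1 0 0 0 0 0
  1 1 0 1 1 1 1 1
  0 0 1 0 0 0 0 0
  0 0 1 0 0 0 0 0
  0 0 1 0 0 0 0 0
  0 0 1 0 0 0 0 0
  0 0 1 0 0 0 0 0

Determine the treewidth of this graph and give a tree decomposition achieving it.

The largest bag has 2 vertices, giving width 1; this decomposition certifies tw(G) ≤ 1. G has an edge, so its treewidth is at least 1. Combining the bounds, tw(G) = 1.

Treewidth 1.
One optimal decomposition is:
Bags: B1 = {c, d}  B2 = {b, c}  B3 = {a, c}  B4 = {c, f}  B5 = {c, h}  B6 = {c, e}  B7 = {c, g}
Tree: B1–B2, B1–B3, B3–B4, B2–B5, B2–B6, B6–B7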